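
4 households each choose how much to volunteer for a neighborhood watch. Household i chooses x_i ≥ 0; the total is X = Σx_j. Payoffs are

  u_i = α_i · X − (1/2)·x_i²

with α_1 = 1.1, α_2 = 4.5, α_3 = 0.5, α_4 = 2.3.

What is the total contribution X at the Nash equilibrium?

Household i's FOC: ∂u_i/∂x_i = α_i − x_i = 0, so x_i* = α_i.
NE contributions = (1.1, 4.5, 0.5, 2.3); X = 8.4.

8.4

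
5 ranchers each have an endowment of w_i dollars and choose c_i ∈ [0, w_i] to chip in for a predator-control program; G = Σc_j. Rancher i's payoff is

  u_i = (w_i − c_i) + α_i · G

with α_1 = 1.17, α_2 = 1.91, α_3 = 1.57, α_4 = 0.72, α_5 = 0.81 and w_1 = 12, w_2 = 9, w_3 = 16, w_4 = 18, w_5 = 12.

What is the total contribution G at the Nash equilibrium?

37

∂u_i/∂c_i = α_i − 1, so rancher i contributes w_i if α_i > 1, else 0.
α_i > 1 for i ∈ {1, 2, 3}; NE contributions (12, 9, 16, 0, 0), G = 37.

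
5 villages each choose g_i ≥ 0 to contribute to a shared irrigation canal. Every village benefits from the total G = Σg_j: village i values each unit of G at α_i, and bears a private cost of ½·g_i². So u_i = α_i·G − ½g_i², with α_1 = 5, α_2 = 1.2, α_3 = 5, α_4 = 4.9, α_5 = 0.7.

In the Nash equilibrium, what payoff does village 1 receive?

71.5

Village i's FOC: ∂u_i/∂g_i = α_i − g_i = 0, so g_i* = α_i.
NE contributions = (5, 1.2, 5, 4.9, 0.7); G = 16.8.
u_1 = α_1·G − ½·(g_1)² = 5·16.8 − ½·5² = 71.5.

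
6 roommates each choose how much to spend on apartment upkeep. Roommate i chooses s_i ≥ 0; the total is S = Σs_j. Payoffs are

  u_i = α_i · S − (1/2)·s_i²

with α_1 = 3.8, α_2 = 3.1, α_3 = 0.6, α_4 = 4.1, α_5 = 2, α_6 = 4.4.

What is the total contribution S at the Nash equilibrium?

18

Roommate i's FOC: ∂u_i/∂s_i = α_i − s_i = 0, so s_i* = α_i.
NE contributions = (3.8, 3.1, 0.6, 4.1, 2, 4.4); S = 18.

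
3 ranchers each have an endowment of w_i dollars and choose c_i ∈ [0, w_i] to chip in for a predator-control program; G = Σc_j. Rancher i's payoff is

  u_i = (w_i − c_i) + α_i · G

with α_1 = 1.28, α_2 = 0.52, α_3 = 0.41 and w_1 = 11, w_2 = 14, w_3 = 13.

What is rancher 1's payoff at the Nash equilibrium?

14.08

∂u_i/∂c_i = α_i − 1, so rancher i contributes w_i if α_i > 1, else 0.
α_i > 1 for i ∈ {1}; NE contributions (11, 0, 0), G = 11.
u_1 = (11 − 11) + 1.28·11 = 14.08.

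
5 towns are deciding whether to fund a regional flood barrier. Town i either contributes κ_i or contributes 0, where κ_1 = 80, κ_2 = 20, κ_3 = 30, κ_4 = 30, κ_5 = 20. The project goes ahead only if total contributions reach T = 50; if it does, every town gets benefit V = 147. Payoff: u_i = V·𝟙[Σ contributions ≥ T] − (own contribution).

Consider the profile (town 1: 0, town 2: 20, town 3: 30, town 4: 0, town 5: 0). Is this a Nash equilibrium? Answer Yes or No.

Yes

Total = 50 ≥ 50: provided.
Town 1 (pledges 0, payoff 147): pledging 80 → total 130, payoff 67. No gain.
Town 2 (pledges 20, payoff 127): dropping to 0 → total 30, payoff 0. No gain.
Town 3 (pledges 30, payoff 117): dropping to 0 → total 20, payoff 0. No gain.
Town 4 (pledges 0, payoff 147): pledging 30 → total 80, payoff 117. No gain.
Town 5 (pledges 0, payoff 147): pledging 20 → total 70, payoff 127. No gain.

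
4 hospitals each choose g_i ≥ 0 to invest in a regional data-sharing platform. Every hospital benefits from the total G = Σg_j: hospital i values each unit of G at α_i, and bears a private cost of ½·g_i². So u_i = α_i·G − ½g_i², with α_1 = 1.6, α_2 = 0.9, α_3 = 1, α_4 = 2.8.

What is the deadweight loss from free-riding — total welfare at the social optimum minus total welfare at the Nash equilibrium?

45.795

Hospital i's FOC: ∂u_i/∂g_i = α_i − g_i = 0, so g_i* = α_i.
NE contributions = (1.6, 0.9, 1, 2.8); G = 6.3.
W^NE = (Σα)·G − ½Σα_i² = 6.3² − ½·12.21 = 33.585.
Planner sets g_i = Σα_j = 6.3 for every i, so G^SO = 4·6.3 = 25.2.
W^SO = (Σα)·G^SO − ½·4·(Σα)² = (4/2)·6.3² = 79.38.
Deadweight loss = W^SO − W^NE = 45.795.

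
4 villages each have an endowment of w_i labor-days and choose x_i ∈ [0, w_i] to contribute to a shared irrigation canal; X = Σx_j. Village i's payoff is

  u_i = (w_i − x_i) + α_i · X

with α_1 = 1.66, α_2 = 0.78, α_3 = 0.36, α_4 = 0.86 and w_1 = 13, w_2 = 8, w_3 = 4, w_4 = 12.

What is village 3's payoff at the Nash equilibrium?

8.68

∂u_i/∂x_i = α_i − 1, so village i contributes w_i if α_i > 1, else 0.
α_i > 1 for i ∈ {1}; NE contributions (13, 0, 0, 0), X = 13.
u_3 = (4 − 0) + 0.36·13 = 8.68.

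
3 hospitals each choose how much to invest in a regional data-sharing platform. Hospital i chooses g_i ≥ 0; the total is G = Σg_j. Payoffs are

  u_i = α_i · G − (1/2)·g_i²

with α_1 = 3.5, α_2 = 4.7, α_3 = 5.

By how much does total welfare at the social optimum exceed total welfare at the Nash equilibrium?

116.79

Hospital i's FOC: ∂u_i/∂g_i = α_i − g_i = 0, so g_i* = α_i.
NE contributions = (3.5, 4.7, 5); G = 13.2.
W^NE = (Σα)·G − ½Σα_i² = 13.2² − ½·59.34 = 144.57.
Planner sets g_i = Σα_j = 13.2 for every i, so G^SO = 3·13.2 = 39.6.
W^SO = (Σα)·G^SO − ½·3·(Σα)² = (3/2)·13.2² = 261.36.
Deadweight loss = W^SO − W^NE = 116.79.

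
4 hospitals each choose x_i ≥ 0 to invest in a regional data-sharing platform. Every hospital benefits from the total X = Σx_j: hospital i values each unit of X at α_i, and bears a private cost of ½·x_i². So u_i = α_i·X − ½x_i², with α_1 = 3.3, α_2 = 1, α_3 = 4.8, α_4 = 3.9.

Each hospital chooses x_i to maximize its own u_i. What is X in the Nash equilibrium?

13

Hospital i's FOC: ∂u_i/∂x_i = α_i − x_i = 0, so x_i* = α_i.
NE contributions = (3.3, 1, 4.8, 3.9); X = 13.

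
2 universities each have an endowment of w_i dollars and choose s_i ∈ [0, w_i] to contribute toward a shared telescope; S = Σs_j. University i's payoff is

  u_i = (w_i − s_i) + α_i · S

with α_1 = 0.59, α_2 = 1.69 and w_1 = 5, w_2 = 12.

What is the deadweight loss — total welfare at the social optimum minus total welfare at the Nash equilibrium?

6.4

∂u_i/∂s_i = α_i − 1, so university i contributes w_i if α_i > 1, else 0.
α_i > 1 for i ∈ {2}; NE contributions (0, 12), S = 12.
W^NE = Σw_i − S^NE + (Σα_i)·S^NE = 17 + 1.28·12 = 32.36.
Planner: ∂(Σu_j)/∂s_i = Σα_j − 1 = 1.28 > 0, so everyone contributes w_i; S^SO = 17, W^SO = 17 + 1.28·17 = 38.76.
Deadweight loss = 6.4.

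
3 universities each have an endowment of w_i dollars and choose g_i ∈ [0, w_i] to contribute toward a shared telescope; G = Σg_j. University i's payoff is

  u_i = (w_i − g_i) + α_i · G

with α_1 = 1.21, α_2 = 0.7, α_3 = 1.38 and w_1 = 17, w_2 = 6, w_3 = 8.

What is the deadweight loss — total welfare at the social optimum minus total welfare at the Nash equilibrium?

13.74

∂u_i/∂g_i = α_i − 1, so university i contributes w_i if α_i > 1, else 0.
α_i > 1 for i ∈ {1, 3}; NE contributions (17, 0, 8), G = 25.
W^NE = Σw_i − G^NE + (Σα_i)·G^NE = 31 + 2.29·25 = 88.25.
Planner: ∂(Σu_j)/∂g_i = Σα_j − 1 = 2.29 > 0, so everyone contributes w_i; G^SO = 31, W^SO = 31 + 2.29·31 = 101.99.
Deadweight loss = 13.74.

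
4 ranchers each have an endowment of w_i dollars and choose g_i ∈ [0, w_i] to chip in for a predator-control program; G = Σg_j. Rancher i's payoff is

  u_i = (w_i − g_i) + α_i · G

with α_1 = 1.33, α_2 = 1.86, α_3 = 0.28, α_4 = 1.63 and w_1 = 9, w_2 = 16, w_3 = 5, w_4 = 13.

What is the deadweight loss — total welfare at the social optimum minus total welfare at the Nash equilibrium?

20.5

∂u_i/∂g_i = α_i − 1, so rancher i contributes w_i if α_i > 1, else 0.
α_i > 1 for i ∈ {1, 2, 4}; NE contributions (9, 16, 0, 13), G = 38.
W^NE = Σw_i − G^NE + (Σα_i)·G^NE = 43 + 4.1·38 = 198.8.
Planner: ∂(Σu_j)/∂g_i = Σα_j − 1 = 4.1 > 0, so everyone contributes w_i; G^SO = 43, W^SO = 43 + 4.1·43 = 219.3.
Deadweight loss = 20.5.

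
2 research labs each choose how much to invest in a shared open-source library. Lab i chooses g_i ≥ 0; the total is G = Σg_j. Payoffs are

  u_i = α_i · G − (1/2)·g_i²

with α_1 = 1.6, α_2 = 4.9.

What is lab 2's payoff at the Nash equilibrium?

19.845

Lab i's FOC: ∂u_i/∂g_i = α_i − g_i = 0, so g_i* = α_i.
NE contributions = (1.6, 4.9); G = 6.5.
u_2 = α_2·G − ½·(g_2)² = 4.9·6.5 − ½·4.9² = 19.845.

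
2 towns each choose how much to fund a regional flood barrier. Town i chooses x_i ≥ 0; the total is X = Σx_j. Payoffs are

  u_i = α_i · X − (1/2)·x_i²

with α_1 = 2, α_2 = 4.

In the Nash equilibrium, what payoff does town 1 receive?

10

Town i's FOC: ∂u_i/∂x_i = α_i − x_i = 0, so x_i* = α_i.
NE contributions = (2, 4); X = 6.
u_1 = α_1·X − ½·(x_1)² = 2·6 − ½·2² = 10.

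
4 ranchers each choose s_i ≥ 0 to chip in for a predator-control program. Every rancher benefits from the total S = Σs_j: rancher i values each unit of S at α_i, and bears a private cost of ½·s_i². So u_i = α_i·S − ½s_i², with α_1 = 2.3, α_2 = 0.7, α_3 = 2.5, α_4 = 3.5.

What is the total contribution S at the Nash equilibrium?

Rancher i's FOC: ∂u_i/∂s_i = α_i − s_i = 0, so s_i* = α_i.
NE contributions = (2.3, 0.7, 2.5, 3.5); S = 9.

9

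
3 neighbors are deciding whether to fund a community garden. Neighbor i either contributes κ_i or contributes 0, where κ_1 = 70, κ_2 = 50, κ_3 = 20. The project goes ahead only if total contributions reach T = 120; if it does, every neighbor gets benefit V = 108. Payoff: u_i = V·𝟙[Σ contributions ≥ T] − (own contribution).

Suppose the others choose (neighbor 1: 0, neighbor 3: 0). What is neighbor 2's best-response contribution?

Others' total = 0. Even contributing 50 gives 50 < 120: no benefit either way.
Best response: 0.

0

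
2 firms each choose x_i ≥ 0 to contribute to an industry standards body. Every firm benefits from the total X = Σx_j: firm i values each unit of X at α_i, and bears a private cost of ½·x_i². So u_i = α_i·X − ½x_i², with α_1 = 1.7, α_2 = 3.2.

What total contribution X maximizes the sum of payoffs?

Planner FOC: ∂(Σu_j)/∂x_i = (Σα_j) − x_i = 0, so x_i^SO = Σα_j = 4.9 for every i; X^SO = 9.8.

9.8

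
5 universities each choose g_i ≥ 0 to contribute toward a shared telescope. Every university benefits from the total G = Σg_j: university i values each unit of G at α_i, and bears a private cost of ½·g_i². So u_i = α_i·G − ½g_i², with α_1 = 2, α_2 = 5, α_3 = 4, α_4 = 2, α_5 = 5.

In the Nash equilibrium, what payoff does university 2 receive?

77.5

University i's FOC: ∂u_i/∂g_i = α_i − g_i = 0, so g_i* = α_i.
NE contributions = (2, 5, 4, 2, 5); G = 18.
u_2 = α_2·G − ½·(g_2)² = 5·18 − ½·5² = 77.5.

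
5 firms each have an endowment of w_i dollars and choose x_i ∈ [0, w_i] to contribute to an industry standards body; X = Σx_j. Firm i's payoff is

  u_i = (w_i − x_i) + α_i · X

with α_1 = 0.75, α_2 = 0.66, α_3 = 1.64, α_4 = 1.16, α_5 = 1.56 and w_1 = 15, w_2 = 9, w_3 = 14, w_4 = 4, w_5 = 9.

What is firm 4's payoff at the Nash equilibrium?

31.32

∂u_i/∂x_i = α_i − 1, so firm i contributes w_i if α_i > 1, else 0.
α_i > 1 for i ∈ {3, 4, 5}; NE contributions (0, 0, 14, 4, 9), X = 27.
u_4 = (4 − 4) + 1.16·27 = 31.32.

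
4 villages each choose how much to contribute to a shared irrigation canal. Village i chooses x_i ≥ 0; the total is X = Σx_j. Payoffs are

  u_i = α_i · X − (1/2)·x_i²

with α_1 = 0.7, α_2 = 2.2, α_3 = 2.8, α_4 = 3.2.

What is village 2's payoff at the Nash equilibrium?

17.16

Village i's FOC: ∂u_i/∂x_i = α_i − x_i = 0, so x_i* = α_i.
NE contributions = (0.7, 2.2, 2.8, 3.2); X = 8.9.
u_2 = α_2·X − ½·(x_2)² = 2.2·8.9 − ½·2.2² = 17.16.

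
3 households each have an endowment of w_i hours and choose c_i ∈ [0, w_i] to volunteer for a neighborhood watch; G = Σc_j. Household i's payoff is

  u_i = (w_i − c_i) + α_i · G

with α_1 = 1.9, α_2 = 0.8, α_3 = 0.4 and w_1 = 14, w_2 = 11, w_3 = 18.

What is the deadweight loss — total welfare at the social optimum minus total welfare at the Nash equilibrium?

∂u_i/∂c_i = α_i − 1, so household i contributes w_i if α_i > 1, else 0.
α_i > 1 for i ∈ {1}; NE contributions (14, 0, 0), G = 14.
W^NE = Σw_i − G^NE + (Σα_i)·G^NE = 43 + 2.1·14 = 72.4.
Planner: ∂(Σu_j)/∂c_i = Σα_j − 1 = 2.1 > 0, so everyone contributes w_i; G^SO = 43, W^SO = 43 + 2.1·43 = 133.3.
Deadweight loss = 60.9.

60.9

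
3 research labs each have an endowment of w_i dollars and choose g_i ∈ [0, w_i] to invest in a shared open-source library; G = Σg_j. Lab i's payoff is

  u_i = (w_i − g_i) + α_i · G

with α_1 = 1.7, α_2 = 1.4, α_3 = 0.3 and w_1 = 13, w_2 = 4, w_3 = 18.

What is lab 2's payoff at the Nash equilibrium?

23.8

∂u_i/∂g_i = α_i − 1, so lab i contributes w_i if α_i > 1, else 0.
α_i > 1 for i ∈ {1, 2}; NE contributions (13, 4, 0), G = 17.
u_2 = (4 − 4) + 1.4·17 = 23.8.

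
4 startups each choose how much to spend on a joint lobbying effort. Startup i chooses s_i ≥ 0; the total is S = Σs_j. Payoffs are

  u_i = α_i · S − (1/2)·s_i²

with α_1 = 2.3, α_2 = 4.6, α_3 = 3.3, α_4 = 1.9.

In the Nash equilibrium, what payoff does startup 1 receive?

25.185

Startup i's FOC: ∂u_i/∂s_i = α_i − s_i = 0, so s_i* = α_i.
NE contributions = (2.3, 4.6, 3.3, 1.9); S = 12.1.
u_1 = α_1·S − ½·(s_1)² = 2.3·12.1 − ½·2.3² = 25.185.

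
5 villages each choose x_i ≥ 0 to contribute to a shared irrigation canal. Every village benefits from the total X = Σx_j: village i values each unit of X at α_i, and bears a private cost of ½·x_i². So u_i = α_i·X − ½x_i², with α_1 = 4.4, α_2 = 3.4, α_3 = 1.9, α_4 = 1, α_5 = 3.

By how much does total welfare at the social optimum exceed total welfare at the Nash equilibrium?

303.8

Village i's FOC: ∂u_i/∂x_i = α_i − x_i = 0, so x_i* = α_i.
NE contributions = (4.4, 3.4, 1.9, 1, 3); X = 13.7.
W^NE = (Σα)·X − ½Σα_i² = 13.7² − ½·44.53 = 165.425.
Planner sets x_i = Σα_j = 13.7 for every i, so X^SO = 5·13.7 = 68.5.
W^SO = (Σα)·X^SO − ½·5·(Σα)² = (5/2)·13.7² = 469.225.
Deadweight loss = W^SO − W^NE = 303.8.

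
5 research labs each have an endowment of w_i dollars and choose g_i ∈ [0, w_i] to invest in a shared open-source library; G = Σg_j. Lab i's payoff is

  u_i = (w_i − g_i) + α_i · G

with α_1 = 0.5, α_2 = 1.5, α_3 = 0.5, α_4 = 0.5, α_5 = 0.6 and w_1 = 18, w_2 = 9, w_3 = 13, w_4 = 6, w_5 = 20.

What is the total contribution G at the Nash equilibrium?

9

∂u_i/∂g_i = α_i − 1, so lab i contributes w_i if α_i > 1, else 0.
α_i > 1 for i ∈ {2}; NE contributions (0, 9, 0, 0, 0), G = 9.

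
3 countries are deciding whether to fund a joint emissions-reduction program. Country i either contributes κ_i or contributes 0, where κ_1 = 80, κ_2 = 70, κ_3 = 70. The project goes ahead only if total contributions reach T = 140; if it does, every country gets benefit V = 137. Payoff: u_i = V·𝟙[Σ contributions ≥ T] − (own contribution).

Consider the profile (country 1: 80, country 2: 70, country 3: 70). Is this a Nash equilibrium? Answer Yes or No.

No

Total = 220 ≥ 140: provided.
Country 1 (pledges 80, payoff 57): dropping to 0 → total 140, payoff 137. Profitable deviation.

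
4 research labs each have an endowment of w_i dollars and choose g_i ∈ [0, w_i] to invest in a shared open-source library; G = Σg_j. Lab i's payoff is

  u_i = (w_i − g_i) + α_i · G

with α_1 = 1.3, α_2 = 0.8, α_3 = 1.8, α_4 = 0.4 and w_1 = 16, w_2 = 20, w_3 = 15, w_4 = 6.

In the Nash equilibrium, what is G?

∂u_i/∂g_i = α_i − 1, so lab i contributes w_i if α_i > 1, else 0.
α_i > 1 for i ∈ {1, 3}; NE contributions (16, 0, 15, 0), G = 31.

31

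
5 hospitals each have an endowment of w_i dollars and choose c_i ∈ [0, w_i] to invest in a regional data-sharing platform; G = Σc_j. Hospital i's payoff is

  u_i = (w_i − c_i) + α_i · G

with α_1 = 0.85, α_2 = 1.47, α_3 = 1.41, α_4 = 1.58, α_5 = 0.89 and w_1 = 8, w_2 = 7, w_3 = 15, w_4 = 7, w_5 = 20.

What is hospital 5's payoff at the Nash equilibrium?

∂u_i/∂c_i = α_i − 1, so hospital i contributes w_i if α_i > 1, else 0.
α_i > 1 for i ∈ {2, 3, 4}; NE contributions (0, 7, 15, 7, 0), G = 29.
u_5 = (20 − 0) + 0.89·29 = 45.81.

45.81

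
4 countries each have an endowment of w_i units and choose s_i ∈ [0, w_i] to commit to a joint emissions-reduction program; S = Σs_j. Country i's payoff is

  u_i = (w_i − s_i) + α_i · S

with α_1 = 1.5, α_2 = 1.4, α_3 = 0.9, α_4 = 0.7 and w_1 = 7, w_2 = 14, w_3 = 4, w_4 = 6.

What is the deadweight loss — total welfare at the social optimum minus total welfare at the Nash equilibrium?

∂u_i/∂s_i = α_i − 1, so country i contributes w_i if α_i > 1, else 0.
α_i > 1 for i ∈ {1, 2}; NE contributions (7, 14, 0, 0), S = 21.
W^NE = Σw_i − S^NE + (Σα_i)·S^NE = 31 + 3.5·21 = 104.5.
Planner: ∂(Σu_j)/∂s_i = Σα_j − 1 = 3.5 > 0, so everyone contributes w_i; S^SO = 31, W^SO = 31 + 3.5·31 = 139.5.
Deadweight loss = 35.

35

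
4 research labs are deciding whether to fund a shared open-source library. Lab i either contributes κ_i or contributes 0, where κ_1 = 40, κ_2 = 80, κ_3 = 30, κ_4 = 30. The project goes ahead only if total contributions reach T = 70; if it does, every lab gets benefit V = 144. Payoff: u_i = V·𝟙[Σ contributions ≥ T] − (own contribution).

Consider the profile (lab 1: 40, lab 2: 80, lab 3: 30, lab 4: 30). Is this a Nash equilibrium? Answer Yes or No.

No

Total = 180 ≥ 70: provided.
Lab 1 (pledges 40, payoff 104): dropping to 0 → total 140, payoff 144. Profitable deviation.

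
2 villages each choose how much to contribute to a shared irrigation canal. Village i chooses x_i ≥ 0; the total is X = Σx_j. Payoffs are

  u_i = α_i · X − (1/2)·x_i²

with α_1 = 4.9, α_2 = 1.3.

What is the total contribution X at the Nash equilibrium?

6.2

Village i's FOC: ∂u_i/∂x_i = α_i − x_i = 0, so x_i* = α_i.
NE contributions = (4.9, 1.3); X = 6.2.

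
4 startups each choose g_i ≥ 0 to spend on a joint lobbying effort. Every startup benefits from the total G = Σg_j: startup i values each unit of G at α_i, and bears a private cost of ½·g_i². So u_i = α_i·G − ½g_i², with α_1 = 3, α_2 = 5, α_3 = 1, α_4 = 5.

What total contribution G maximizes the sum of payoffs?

Planner FOC: ∂(Σu_j)/∂g_i = (Σα_j) − g_i = 0, so g_i^SO = Σα_j = 14 for every i; G^SO = 56.

56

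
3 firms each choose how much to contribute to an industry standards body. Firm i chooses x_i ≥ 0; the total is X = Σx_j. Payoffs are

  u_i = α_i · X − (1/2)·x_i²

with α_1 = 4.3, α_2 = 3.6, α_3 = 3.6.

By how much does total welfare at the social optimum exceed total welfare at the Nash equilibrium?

Firm i's FOC: ∂u_i/∂x_i = α_i − x_i = 0, so x_i* = α_i.
NE contributions = (4.3, 3.6, 3.6); X = 11.5.
W^NE = (Σα)·X − ½Σα_i² = 11.5² − ½·44.41 = 110.045.
Planner sets x_i = Σα_j = 11.5 for every i, so X^SO = 3·11.5 = 34.5.
W^SO = (Σα)·X^SO − ½·3·(Σα)² = (3/2)·11.5² = 198.375.
Deadweight loss = W^SO − W^NE = 88.33.

88.33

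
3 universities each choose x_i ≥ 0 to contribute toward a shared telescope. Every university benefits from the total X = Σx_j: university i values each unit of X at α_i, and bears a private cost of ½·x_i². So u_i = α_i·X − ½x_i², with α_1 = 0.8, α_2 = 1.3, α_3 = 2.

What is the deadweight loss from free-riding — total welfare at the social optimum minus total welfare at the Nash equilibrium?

11.57

University i's FOC: ∂u_i/∂x_i = α_i − x_i = 0, so x_i* = α_i.
NE contributions = (0.8, 1.3, 2); X = 4.1.
W^NE = (Σα)·X − ½Σα_i² = 4.1² − ½·6.33 = 13.645.
Planner sets x_i = Σα_j = 4.1 for every i, so X^SO = 3·4.1 = 12.3.
W^SO = (Σα)·X^SO − ½·3·(Σα)² = (3/2)·4.1² = 25.215.
Deadweight loss = W^SO − W^NE = 11.57.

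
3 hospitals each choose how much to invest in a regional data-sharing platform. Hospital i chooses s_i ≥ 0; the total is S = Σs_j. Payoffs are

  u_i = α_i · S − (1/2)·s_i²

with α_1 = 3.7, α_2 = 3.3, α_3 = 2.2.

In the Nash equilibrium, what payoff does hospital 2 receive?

Hospital i's FOC: ∂u_i/∂s_i = α_i − s_i = 0, so s_i* = α_i.
NE contributions = (3.7, 3.3, 2.2); S = 9.2.
u_2 = α_2·S − ½·(s_2)² = 3.3·9.2 − ½·3.3² = 24.915.

24.915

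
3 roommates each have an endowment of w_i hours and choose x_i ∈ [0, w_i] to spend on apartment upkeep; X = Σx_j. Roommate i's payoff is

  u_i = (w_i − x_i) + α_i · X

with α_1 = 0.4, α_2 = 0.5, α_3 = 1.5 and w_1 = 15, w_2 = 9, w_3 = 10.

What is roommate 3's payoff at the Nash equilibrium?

15

∂u_i/∂x_i = α_i − 1, so roommate i contributes w_i if α_i > 1, else 0.
α_i > 1 for i ∈ {3}; NE contributions (0, 0, 10), X = 10.
u_3 = (10 − 10) + 1.5·10 = 15.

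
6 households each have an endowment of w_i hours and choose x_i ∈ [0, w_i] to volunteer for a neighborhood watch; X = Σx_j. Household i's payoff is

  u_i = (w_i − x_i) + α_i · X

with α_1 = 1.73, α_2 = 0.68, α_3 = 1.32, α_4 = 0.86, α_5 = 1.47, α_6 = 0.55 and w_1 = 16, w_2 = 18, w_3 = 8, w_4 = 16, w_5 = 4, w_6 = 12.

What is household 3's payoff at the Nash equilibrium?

36.96

∂u_i/∂x_i = α_i − 1, so household i contributes w_i if α_i > 1, else 0.
α_i > 1 for i ∈ {1, 3, 5}; NE contributions (16, 0, 8, 0, 4, 0), X = 28.
u_3 = (8 − 8) + 1.32·28 = 36.96.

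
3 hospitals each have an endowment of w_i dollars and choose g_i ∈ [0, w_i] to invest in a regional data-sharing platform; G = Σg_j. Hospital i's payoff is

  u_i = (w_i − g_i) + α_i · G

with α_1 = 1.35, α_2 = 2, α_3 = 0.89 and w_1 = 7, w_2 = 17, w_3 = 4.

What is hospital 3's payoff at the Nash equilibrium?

∂u_i/∂g_i = α_i − 1, so hospital i contributes w_i if α_i > 1, else 0.
α_i > 1 for i ∈ {1, 2}; NE contributions (7, 17, 0), G = 24.
u_3 = (4 − 0) + 0.89·24 = 25.36.

25.36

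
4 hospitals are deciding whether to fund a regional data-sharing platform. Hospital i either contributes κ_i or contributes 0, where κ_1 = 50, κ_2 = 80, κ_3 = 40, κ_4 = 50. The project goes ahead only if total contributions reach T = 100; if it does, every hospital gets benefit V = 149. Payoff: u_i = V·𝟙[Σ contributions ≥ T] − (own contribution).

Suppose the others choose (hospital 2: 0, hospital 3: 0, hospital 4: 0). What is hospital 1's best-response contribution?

0

Others' total = 0. Even contributing 50 gives 50 < 100: no benefit either way.
Best response: 0.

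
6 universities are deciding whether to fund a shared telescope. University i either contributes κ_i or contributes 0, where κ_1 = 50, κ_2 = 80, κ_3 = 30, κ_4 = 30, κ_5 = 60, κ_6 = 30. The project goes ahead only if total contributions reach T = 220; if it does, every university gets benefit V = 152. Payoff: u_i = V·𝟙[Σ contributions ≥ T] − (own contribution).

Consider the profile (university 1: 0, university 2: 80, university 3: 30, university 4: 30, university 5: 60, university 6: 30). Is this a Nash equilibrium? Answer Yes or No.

Total = 230 ≥ 220: provided.
University 1 (pledges 0, payoff 152): pledging 50 → total 280, payoff 102. No gain.
University 2 (pledges 80, payoff 72): dropping to 0 → total 150, payoff 0. No gain.
University 3 (pledges 30, payoff 122): dropping to 0 → total 200, payoff 0. No gain.
University 4 (pledges 30, payoff 122): dropping to 0 → total 200, payoff 0. No gain.
University 5 (pledges 60, payoff 92): dropping to 0 → total 170, payoff 0. No gain.
University 6 (pledges 30, payoff 122): dropping to 0 → total 200, payoff 0. No gain.

Yes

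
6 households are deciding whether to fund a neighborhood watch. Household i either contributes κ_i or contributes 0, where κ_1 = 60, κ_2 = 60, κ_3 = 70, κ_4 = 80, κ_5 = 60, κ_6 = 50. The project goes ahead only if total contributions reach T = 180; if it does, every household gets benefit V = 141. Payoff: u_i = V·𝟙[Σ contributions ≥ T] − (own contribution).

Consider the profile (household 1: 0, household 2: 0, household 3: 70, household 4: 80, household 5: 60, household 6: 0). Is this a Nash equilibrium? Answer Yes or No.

Total = 210 ≥ 180: provided.
Household 1 (pledges 0, payoff 141): pledging 60 → total 270, payoff 81. No gain.
Household 2 (pledges 0, payoff 141): pledging 60 → total 270, payoff 81. No gain.
Household 3 (pledges 70, payoff 71): dropping to 0 → total 140, payoff 0. No gain.
Household 4 (pledges 80, payoff 61): dropping to 0 → total 130, payoff 0. No gain.
Household 5 (pledges 60, payoff 81): dropping to 0 → total 150, payoff 0. No gain.
Household 6 (pledges 0, payoff 141): pledging 50 → total 260, payoff 91. No gain.

Yes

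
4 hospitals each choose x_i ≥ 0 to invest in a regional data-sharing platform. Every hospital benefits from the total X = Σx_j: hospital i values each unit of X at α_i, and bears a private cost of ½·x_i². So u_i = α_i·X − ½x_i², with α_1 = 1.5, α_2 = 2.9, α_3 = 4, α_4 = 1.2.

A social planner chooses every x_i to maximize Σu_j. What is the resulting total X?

38.4

Planner FOC: ∂(Σu_j)/∂x_i = (Σα_j) − x_i = 0, so x_i^SO = Σα_j = 9.6 for every i; X^SO = 38.4.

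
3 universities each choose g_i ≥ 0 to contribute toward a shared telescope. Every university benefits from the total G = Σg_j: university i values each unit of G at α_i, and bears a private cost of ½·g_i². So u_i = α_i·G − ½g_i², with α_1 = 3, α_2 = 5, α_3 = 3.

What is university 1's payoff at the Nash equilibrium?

University i's FOC: ∂u_i/∂g_i = α_i − g_i = 0, so g_i* = α_i.
NE contributions = (3, 5, 3); G = 11.
u_1 = α_1·G − ½·(g_1)² = 3·11 − ½·3² = 28.5.

28.5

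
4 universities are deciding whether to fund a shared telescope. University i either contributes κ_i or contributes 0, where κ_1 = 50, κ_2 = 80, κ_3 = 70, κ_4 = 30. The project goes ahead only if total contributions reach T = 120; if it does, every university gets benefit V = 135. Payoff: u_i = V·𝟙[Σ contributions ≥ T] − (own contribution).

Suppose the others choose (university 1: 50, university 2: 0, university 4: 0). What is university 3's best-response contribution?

70

Others' total = 50. Contributing 70 brings total to 120 ≥ 120: gain V − κ_3 = 65.
Best response: 70.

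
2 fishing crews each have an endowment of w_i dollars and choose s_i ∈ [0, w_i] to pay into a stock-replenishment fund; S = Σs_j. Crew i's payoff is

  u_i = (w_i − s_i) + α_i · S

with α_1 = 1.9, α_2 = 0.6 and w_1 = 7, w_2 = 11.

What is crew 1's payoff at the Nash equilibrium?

∂u_i/∂s_i = α_i − 1, so crew i contributes w_i if α_i > 1, else 0.
α_i > 1 for i ∈ {1}; NE contributions (7, 0), S = 7.
u_1 = (7 − 7) + 1.9·7 = 13.3.

13.3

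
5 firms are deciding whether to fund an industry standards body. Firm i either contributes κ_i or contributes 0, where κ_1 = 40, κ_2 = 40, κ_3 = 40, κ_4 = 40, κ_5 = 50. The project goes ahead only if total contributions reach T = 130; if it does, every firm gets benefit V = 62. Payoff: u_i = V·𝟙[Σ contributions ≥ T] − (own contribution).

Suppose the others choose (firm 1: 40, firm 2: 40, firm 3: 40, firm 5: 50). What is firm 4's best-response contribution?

Others' total = 170 ≥ 130; contributing adds cost 40 for no extra benefit.
Best response: 0.

0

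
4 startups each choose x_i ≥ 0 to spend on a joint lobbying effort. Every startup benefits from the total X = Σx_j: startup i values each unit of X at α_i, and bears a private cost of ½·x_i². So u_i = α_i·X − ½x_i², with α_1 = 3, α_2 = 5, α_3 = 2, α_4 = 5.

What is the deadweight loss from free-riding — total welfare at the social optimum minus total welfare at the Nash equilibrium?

256.5

Startup i's FOC: ∂u_i/∂x_i = α_i − x_i = 0, so x_i* = α_i.
NE contributions = (3, 5, 2, 5); X = 15.
W^NE = (Σα)·X − ½Σα_i² = 15² − ½·63 = 193.5.
Planner sets x_i = Σα_j = 15 for every i, so X^SO = 4·15 = 60.
W^SO = (Σα)·X^SO − ½·4·(Σα)² = (4/2)·15² = 450.
Deadweight loss = W^SO − W^NE = 256.5.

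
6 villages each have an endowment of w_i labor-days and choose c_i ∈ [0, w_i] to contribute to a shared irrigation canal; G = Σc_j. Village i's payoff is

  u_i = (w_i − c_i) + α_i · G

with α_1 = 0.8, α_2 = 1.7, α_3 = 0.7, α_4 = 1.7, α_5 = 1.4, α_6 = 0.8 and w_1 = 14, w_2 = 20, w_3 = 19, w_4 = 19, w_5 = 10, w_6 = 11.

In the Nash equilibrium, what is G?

49

∂u_i/∂c_i = α_i − 1, so village i contributes w_i if α_i > 1, else 0.
α_i > 1 for i ∈ {2, 4, 5}; NE contributions (0, 20, 0, 19, 10, 0), G = 49.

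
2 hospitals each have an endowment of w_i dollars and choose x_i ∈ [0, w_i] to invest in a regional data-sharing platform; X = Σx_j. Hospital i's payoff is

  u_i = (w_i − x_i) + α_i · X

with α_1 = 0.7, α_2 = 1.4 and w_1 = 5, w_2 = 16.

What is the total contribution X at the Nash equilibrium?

16

∂u_i/∂x_i = α_i − 1, so hospital i contributes w_i if α_i > 1, else 0.
α_i > 1 for i ∈ {2}; NE contributions (0, 16), X = 16.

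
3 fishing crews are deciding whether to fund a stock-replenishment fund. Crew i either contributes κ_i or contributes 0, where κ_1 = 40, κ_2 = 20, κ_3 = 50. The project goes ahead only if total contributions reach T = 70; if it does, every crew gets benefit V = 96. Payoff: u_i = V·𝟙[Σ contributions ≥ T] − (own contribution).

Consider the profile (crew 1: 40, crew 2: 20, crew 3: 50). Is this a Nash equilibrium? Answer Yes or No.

Total = 110 ≥ 70: provided.
Crew 1 (pledges 40, payoff 56): dropping to 0 → total 70, payoff 96. Profitable deviation.

No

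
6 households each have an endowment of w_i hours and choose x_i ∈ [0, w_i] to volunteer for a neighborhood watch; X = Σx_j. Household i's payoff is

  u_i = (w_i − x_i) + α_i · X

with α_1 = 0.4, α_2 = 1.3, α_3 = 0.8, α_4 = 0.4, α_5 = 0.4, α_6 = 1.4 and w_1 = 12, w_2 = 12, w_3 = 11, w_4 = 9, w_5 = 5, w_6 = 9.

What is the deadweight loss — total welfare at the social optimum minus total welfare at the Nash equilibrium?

136.9

∂u_i/∂x_i = α_i − 1, so household i contributes w_i if α_i > 1, else 0.
α_i > 1 for i ∈ {2, 6}; NE contributions (0, 12, 0, 0, 0, 9), X = 21.
W^NE = Σw_i − X^NE + (Σα_i)·X^NE = 58 + 3.7·21 = 135.7.
Planner: ∂(Σu_j)/∂x_i = Σα_j − 1 = 3.7 > 0, so everyone contributes w_i; X^SO = 58, W^SO = 58 + 3.7·58 = 272.6.
Deadweight loss = 136.9.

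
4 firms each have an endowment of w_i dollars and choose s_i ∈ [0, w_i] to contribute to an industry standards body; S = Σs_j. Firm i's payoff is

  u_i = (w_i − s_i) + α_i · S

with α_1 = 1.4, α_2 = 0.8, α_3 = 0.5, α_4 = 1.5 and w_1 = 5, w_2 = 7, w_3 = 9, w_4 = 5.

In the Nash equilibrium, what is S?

10

∂u_i/∂s_i = α_i − 1, so firm i contributes w_i if α_i > 1, else 0.
α_i > 1 for i ∈ {1, 4}; NE contributions (5, 0, 0, 5), S = 10.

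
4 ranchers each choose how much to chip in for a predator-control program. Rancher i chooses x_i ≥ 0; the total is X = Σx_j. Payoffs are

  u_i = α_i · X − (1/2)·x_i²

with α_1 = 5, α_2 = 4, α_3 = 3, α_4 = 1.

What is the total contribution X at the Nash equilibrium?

13

Rancher i's FOC: ∂u_i/∂x_i = α_i − x_i = 0, so x_i* = α_i.
NE contributions = (5, 4, 3, 1); X = 13.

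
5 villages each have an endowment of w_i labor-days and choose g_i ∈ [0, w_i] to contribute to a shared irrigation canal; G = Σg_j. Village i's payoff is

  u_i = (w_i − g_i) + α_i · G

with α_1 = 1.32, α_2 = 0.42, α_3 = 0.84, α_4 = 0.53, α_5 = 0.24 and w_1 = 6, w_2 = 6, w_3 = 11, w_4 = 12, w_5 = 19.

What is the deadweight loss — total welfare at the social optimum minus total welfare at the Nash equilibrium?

112.8

∂u_i/∂g_i = α_i − 1, so village i contributes w_i if α_i > 1, else 0.
α_i > 1 for i ∈ {1}; NE contributions (6, 0, 0, 0, 0), G = 6.
W^NE = Σw_i − G^NE + (Σα_i)·G^NE = 54 + 2.35·6 = 68.1.
Planner: ∂(Σu_j)/∂g_i = Σα_j − 1 = 2.35 > 0, so everyone contributes w_i; G^SO = 54, W^SO = 54 + 2.35·54 = 180.9.
Deadweight loss = 112.8.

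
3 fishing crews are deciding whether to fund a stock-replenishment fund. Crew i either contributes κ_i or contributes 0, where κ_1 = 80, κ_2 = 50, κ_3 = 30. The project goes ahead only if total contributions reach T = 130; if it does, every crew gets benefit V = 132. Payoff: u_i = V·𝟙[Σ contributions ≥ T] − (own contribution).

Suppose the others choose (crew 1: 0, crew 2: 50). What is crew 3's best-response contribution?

0

Others' total = 50. Even contributing 30 gives 80 < 130: no benefit either way.
Best response: 0.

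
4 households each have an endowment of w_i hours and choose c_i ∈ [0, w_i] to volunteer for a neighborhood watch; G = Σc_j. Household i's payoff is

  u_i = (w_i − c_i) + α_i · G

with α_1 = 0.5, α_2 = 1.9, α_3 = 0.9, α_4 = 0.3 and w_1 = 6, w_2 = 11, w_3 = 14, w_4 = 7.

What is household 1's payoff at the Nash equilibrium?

∂u_i/∂c_i = α_i − 1, so household i contributes w_i if α_i > 1, else 0.
α_i > 1 for i ∈ {2}; NE contributions (0, 11, 0, 0), G = 11.
u_1 = (6 − 0) + 0.5·11 = 11.5.

11.5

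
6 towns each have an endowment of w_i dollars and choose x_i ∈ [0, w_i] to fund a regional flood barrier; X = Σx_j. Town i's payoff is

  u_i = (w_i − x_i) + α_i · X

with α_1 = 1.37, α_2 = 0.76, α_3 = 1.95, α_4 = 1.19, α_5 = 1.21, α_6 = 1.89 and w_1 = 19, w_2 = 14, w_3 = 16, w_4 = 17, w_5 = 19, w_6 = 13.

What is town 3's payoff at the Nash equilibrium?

163.8

∂u_i/∂x_i = α_i − 1, so town i contributes w_i if α_i > 1, else 0.
α_i > 1 for i ∈ {1, 3, 4, 5, 6}; NE contributions (19, 0, 16, 17, 19, 13), X = 84.
u_3 = (16 − 16) + 1.95·84 = 163.8.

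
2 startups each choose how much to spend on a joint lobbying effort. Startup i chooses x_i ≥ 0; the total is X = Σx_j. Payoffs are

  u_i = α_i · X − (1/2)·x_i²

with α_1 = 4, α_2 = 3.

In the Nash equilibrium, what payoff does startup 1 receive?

Startup i's FOC: ∂u_i/∂x_i = α_i − x_i = 0, so x_i* = α_i.
NE contributions = (4, 3); X = 7.
u_1 = α_1·X − ½·(x_1)² = 4·7 − ½·4² = 20.

20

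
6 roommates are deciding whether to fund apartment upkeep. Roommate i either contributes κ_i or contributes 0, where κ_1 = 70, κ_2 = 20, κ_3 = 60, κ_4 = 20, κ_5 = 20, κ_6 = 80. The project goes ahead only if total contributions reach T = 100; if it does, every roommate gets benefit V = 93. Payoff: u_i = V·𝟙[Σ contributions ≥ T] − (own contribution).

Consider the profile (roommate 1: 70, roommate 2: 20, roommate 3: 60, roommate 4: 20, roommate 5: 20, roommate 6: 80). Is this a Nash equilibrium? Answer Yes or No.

No

Total = 270 ≥ 100: provided.
Roommate 1 (pledges 70, payoff 23): dropping to 0 → total 200, payoff 93. Profitable deviation.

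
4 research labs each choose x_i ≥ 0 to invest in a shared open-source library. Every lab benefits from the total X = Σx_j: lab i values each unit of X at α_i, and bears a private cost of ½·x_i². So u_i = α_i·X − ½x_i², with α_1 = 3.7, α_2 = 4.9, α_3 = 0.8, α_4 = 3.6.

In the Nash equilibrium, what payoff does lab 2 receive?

51.695

Lab i's FOC: ∂u_i/∂x_i = α_i − x_i = 0, so x_i* = α_i.
NE contributions = (3.7, 4.9, 0.8, 3.6); X = 13.
u_2 = α_2·X − ½·(x_2)² = 4.9·13 − ½·4.9² = 51.695.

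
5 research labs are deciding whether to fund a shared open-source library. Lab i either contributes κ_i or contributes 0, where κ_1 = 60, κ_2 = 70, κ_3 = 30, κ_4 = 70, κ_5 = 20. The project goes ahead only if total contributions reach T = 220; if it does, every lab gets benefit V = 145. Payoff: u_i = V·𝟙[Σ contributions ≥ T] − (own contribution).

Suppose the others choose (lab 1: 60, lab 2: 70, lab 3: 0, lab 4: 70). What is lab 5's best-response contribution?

20

Others' total = 200. Contributing 20 brings total to 220 ≥ 220: gain V − κ_5 = 125.
Best response: 20.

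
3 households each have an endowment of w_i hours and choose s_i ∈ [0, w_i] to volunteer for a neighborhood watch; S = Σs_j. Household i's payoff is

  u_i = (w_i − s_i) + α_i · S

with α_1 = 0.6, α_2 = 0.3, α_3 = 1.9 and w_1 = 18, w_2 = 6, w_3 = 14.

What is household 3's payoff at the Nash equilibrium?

26.6

∂u_i/∂s_i = α_i − 1, so household i contributes w_i if α_i > 1, else 0.
α_i > 1 for i ∈ {3}; NE contributions (0, 0, 14), S = 14.
u_3 = (14 − 14) + 1.9·14 = 26.6.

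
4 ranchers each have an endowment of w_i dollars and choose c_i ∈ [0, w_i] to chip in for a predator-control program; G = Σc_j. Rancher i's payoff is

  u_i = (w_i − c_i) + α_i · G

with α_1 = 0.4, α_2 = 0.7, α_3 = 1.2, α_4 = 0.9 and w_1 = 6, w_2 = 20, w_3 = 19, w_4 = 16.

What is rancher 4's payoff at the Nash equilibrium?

∂u_i/∂c_i = α_i − 1, so rancher i contributes w_i if α_i > 1, else 0.
α_i > 1 for i ∈ {3}; NE contributions (0, 0, 19, 0), G = 19.
u_4 = (16 − 0) + 0.9·19 = 33.1.

33.1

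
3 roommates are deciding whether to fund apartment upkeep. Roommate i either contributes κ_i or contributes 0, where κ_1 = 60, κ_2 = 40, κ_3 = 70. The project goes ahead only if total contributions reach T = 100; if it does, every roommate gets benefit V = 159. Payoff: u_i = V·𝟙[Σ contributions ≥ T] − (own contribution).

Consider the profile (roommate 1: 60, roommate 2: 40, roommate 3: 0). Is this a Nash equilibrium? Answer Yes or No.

Total = 100 ≥ 100: provided.
Roommate 1 (pledges 60, payoff 99): dropping to 0 → total 40, payoff 0. No gain.
Roommate 2 (pledges 40, payoff 119): dropping to 0 → total 60, payoff 0. No gain.
Roommate 3 (pledges 0, payoff 159): pledging 70 → total 170, payoff 89. No gain.

Yes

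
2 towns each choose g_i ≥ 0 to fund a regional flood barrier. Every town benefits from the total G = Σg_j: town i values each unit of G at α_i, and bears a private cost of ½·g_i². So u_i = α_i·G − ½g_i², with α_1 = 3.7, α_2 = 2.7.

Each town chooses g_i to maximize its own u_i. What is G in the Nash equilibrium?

Town i's FOC: ∂u_i/∂g_i = α_i − g_i = 0, so g_i* = α_i.
NE contributions = (3.7, 2.7); G = 6.4.

6.4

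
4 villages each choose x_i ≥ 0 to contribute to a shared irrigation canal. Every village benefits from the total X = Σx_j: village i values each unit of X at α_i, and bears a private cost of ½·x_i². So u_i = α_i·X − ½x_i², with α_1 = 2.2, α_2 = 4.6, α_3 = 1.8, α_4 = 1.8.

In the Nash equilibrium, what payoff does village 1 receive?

20.46

Village i's FOC: ∂u_i/∂x_i = α_i − x_i = 0, so x_i* = α_i.
NE contributions = (2.2, 4.6, 1.8, 1.8); X = 10.4.
u_1 = α_1·X − ½·(x_1)² = 2.2·10.4 − ½·2.2² = 20.46.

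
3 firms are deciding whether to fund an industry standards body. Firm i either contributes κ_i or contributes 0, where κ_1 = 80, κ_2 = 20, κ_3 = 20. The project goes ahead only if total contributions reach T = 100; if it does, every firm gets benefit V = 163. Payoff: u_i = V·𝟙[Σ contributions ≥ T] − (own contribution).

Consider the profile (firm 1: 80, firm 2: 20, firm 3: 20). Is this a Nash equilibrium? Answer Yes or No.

Total = 120 ≥ 100: provided.
Firm 1 (pledges 80, payoff 83): dropping to 0 → total 40, payoff 0. No gain.
Firm 2 (pledges 20, payoff 143): dropping to 0 → total 100, payoff 163. Profitable deviation.

No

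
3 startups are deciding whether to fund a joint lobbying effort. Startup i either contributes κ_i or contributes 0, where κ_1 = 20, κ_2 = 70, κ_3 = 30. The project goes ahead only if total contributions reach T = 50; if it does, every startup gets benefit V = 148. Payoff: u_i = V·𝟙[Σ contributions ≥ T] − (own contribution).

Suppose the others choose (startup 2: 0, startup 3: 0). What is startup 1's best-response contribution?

Others' total = 0. Even contributing 20 gives 20 < 50: no benefit either way.
Best response: 0.

0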